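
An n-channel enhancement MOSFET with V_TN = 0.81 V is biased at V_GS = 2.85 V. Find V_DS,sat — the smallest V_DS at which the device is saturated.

V_DS,sat = 2.04 V

The boundary between triode and saturation is V_DS = V_GS − V_TN = V_ov.
V_ov = 2.85 − 0.81 = 2.04 V.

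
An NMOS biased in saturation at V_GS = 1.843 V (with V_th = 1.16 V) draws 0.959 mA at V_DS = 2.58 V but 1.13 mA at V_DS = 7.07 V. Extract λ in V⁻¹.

With V_GS fixed, I_D ∝ (1 + λ V_DS) in saturation, so I_D2/I_D1 = (1 + λ V_DS2)/(1 + λ V_DS1).
1.13/0.959 = 1.178 = (1 + 7.07 λ)/(1 + 2.58 λ).
Solving: λ (I_D1 V_DS2 − I_D2 V_DS1) = I_D2 − I_D1, so λ = (1.13 − 0.959) / (0.959 × 7.07 − 1.13 × 2.58) = 0.171 / 3.86 = 0.0442 V⁻¹.

λ = 0.0442 V⁻¹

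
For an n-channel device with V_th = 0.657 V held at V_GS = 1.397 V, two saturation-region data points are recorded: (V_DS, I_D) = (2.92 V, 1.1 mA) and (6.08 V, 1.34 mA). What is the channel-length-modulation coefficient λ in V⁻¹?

With V_GS fixed, I_D ∝ (1 + λ V_DS) in saturation, so I_D2/I_D1 = (1 + λ V_DS2)/(1 + λ V_DS1).
1.34/1.1 = 1.218 = (1 + 6.08 λ)/(1 + 2.92 λ).
Solving: λ (I_D1 V_DS2 − I_D2 V_DS1) = I_D2 − I_D1, so λ = (1.34 − 1.1) / (1.1 × 6.08 − 1.34 × 2.92) = 0.24 / 2.78 = 0.0865 V⁻¹.

λ = 0.0865 V⁻¹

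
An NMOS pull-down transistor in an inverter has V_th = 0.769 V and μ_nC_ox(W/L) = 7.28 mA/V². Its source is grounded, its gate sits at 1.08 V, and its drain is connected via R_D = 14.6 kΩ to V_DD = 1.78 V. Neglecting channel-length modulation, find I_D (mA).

I_D = 0.118 mA

V_GS = V_G = 1.08 V, so V_ov = 1.08 − 0.769 = 0.311 V.
Assume saturation: I_D = ½ k_n V_ov² = 0.5 × 7.28 × 0.311² = 0.352 mA, giving V_DS = V_DD − I_D R_D = 1.78 − 0.352 × 14.6 = -3.36 V.
But -3.36 V < V_ov = 0.311 V, so the device is actually in triode.
In triode I_D = k_n[V_ov V_DS − ½ V_DS²] and I_D = (V_DD − V_DS)/R_D. Equating: 53.1 V_DS² − 34.06 V_DS + 1.78 = 0, giving V_DS = 0.0574 V (the root below V_ov).
I_D = (1.78 − 0.0574) / 14.6 = 0.118 mA.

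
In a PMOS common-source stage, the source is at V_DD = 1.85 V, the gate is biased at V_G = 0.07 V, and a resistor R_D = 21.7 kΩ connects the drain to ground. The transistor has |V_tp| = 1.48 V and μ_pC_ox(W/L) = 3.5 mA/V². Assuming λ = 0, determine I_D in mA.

I_D = 0.0811 mA

V_SG = V_DD − V_G = 1.85 − 0.07 = 1.78 V, so V_ov = 1.78 − 1.48 = 0.3 V.
Assume saturation: I_D = ½ k_p V_ov² = 0.5 × 3.5 × 0.3² = 0.158 mA, giving V_SD = V_DD − I_D R_D = 1.85 − 0.158 × 21.7 = -1.57 V.
But -1.57 V < V_ov = 0.3 V, so the device is actually in triode.
In triode I_D = k_p[V_ov V_SD − ½ V_SD²] and I_D = (V_DD − V_SD)/R_D. Equating: 38 V_SD² − 23.79 V_SD + 1.85 = 0, giving V_SD = 0.091 V (the root below V_ov).
I_D = (1.85 − 0.091) / 21.7 = 0.0811 mA.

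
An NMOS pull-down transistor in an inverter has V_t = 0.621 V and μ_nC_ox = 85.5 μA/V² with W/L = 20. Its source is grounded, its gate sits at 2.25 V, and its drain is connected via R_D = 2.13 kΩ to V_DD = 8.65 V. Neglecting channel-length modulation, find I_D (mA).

I_D = 2.27 mA

V_GS = V_G = 2.25 V, so V_ov = 2.25 − 0.621 = 1.63 V.
k_n = μ_nC_ox · (W/L) = 1.71 mA/V².
Assume saturation: I_D = ½ k_n V_ov² = 0.5 × 1.71 × 1.63² = 2.27 mA, giving V_DS = V_DD − I_D R_D = 8.65 − 2.27 × 2.13 = 3.82 V.
V_DS = 3.82 V ≥ V_ov = 1.63 V, confirming saturation.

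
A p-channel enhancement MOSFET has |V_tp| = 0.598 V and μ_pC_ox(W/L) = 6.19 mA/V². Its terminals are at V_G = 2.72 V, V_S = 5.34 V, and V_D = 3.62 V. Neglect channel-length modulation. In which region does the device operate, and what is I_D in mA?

V_SG = V_S − V_G = 5.34 − 2.72 = 2.62 V; V_SD = V_S − V_D = 5.34 − 3.62 = 1.72 V.
V_ov = V_SG − |V_tp| = 2.62 − 0.598 = 2.02 V.
Since V_SD = 1.72 V < V_ov = 2.02 V, the device is in the triode region.
I_D = k_p [V_ov · V_SD − ½ V_SD²] = 6.19 × [2.02 × 1.72 − 0.5 × 1.72²] = 12.4 mA.

Triode; I_D = 12.4 mA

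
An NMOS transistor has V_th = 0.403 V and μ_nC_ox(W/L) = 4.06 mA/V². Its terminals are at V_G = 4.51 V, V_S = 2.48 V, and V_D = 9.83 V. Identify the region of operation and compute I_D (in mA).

Saturation; I_D = 5.37 mA

V_GS = V_G − V_S = 4.51 − 2.48 = 2.03 V; V_DS = V_D − V_S = 9.83 − 2.48 = 7.35 V.
V_ov = V_GS − V_th = 2.03 − 0.403 = 1.63 V.
Since V_DS = 7.35 V ≥ V_ov = 1.63 V, the device is in saturation.
I_D = ½ k_n V_ov² = 0.5 × 4.06 × 1.63² = 5.37 mA.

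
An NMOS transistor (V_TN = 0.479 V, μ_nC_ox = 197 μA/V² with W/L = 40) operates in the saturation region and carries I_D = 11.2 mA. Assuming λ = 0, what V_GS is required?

k_n = μ_nC_ox · (W/L) = 7.88 mA/V².
In saturation I_D = ½ k_n (V_GS − V_TN)², so V_GS − V_TN = √(2 I_D / k_n) = √(2 × 11.2 / 7.88) = 1.69 V.
V_GS = 0.479 + 1.69 = 2.17 V.

V_GS = 2.17 V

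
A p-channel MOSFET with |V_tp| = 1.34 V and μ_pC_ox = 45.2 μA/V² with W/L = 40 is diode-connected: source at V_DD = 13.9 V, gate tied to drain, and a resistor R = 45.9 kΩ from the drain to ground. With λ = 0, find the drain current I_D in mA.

I_D = 0.262 mA

With gate tied to drain, V_SG = V_SD ≥ V_SG − |V_tp|, so the device is in saturation.
k_p = μ_pC_ox · (W/L) = 1.808 mA/V².
KCL at the drain: ½ k_p (V_SG − |V_tp|)² = (V_DD − V_SG)/R.
Let x = V_SG − 1.34. Then 41.5 x² + x − 12.56 = 0, giving x = 0.538 V (positive root), so V_SG = 1.88 V.
I_D = (V_DD − V_SG)/R = (13.9 − 1.88) / 45.9 = 0.262 mA.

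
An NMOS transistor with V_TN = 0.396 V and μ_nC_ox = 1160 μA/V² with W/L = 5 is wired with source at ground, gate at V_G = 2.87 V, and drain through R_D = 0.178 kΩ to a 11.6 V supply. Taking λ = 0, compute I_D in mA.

I_D = 17.7 mA

V_GS = V_G = 2.87 V, so V_ov = 2.87 − 0.396 = 2.47 V.
k_n = μ_nC_ox · (W/L) = 5.8 mA/V².
Assume saturation: I_D = ½ k_n V_ov² = 0.5 × 5.8 × 2.47² = 17.7 mA, giving V_DS = V_DD − I_D R_D = 11.6 − 17.7 × 0.178 = 8.44 V.
V_DS = 8.44 V ≥ V_ov = 2.47 V, confirming saturation.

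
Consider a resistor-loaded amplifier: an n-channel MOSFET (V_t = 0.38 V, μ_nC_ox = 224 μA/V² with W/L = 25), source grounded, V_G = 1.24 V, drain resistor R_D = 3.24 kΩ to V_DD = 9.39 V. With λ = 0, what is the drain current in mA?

V_GS = V_G = 1.24 V, so V_ov = 1.24 − 0.38 = 0.86 V.
k_n = μ_nC_ox · (W/L) = 5.6 mA/V².
Assume saturation: I_D = ½ k_n V_ov² = 0.5 × 5.6 × 0.86² = 2.07 mA, giving V_DS = V_DD − I_D R_D = 9.39 − 2.07 × 3.24 = 2.68 V.
V_DS = 2.68 V ≥ V_ov = 0.86 V, confirming saturation.

I_D = 2.07 mA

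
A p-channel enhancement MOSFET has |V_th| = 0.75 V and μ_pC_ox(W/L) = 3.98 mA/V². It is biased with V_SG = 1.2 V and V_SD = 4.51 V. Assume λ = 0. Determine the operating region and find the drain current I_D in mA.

Saturation; I_D = 0.403 mA

V_ov = V_SG − |V_th| = 1.2 − 0.75 = 0.45 V.
Since V_SD = 4.51 V ≥ V_ov = 0.45 V, the device is in saturation.
I_D = ½ k_p V_ov² = 0.5 × 3.98 × 0.45² = 0.403 mA.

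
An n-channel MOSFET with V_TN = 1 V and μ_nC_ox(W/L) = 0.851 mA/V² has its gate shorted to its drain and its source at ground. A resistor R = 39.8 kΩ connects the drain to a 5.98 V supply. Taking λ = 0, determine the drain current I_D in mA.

With gate tied to drain, V_GS = V_DS ≥ V_GS − V_TN, so the device is in saturation.
KCL at the drain: ½ k_n (V_GS − V_TN)² = (V_DD − V_GS)/R.
Let x = V_GS − 1. Then 16.9 x² + x − 4.98 = 0, giving x = 0.514 V (positive root), so V_GS = 1.51 V.
I_D = (V_DD − V_GS)/R = (5.98 − 1.51) / 39.8 = 0.112 mA.

I_D = 0.112 mA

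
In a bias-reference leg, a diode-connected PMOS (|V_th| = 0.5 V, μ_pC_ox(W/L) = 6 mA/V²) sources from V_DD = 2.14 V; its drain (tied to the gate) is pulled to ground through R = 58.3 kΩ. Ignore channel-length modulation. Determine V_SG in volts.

V_SG = 0.594 V

With gate tied to drain, V_SG = V_SD ≥ V_SG − |V_th|, so the device is in saturation.
KCL at the drain: ½ k_p (V_SG − |V_th|)² = (V_DD − V_SG)/R.
Let x = V_SG − 0.5. Then 175 x² + x − 1.64 = 0, giving x = 0.094 V (positive root), so V_SG = 0.594 V.
I_D = (V_DD − V_SG)/R = (2.14 − 0.594) / 58.3 = 0.0265 mA.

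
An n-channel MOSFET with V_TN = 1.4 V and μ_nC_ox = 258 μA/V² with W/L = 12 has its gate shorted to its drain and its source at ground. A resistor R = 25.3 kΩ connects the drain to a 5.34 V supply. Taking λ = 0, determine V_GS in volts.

V_GS = 1.70 V

With gate tied to drain, V_GS = V_DS ≥ V_GS − V_TN, so the device is in saturation.
k_n = μ_nC_ox · (W/L) = 3.096 mA/V².
KCL at the drain: ½ k_n (V_GS − V_TN)² = (V_DD − V_GS)/R.
Let x = V_GS − 1.4. Then 39.2 x² + x − 3.94 = 0, giving x = 0.305 V (positive root), so V_GS = 1.7 V.
I_D = (V_DD − V_GS)/R = (5.34 − 1.7) / 25.3 = 0.144 mA.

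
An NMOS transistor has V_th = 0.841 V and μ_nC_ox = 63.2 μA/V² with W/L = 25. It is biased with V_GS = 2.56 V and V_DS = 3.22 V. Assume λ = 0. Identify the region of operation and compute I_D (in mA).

Saturation; I_D = 2.33 mA

k_n = μ_nC_ox · (W/L) = 1.58 mA/V².
V_ov = V_GS − V_th = 2.56 − 0.841 = 1.72 V.
Since V_DS = 3.22 V ≥ V_ov = 1.72 V, the device is in saturation.
I_D = ½ k_n V_ov² = 0.5 × 1.58 × 1.72² = 2.33 mA.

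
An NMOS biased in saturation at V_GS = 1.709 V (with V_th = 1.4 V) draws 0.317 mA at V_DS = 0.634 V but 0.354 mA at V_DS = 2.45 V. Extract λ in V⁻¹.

λ = 0.0670 V⁻¹

With V_GS fixed, I_D ∝ (1 + λ V_DS) in saturation, so I_D2/I_D1 = (1 + λ V_DS2)/(1 + λ V_DS1).
0.354/0.317 = 1.117 = (1 + 2.45 λ)/(1 + 0.634 λ).
Solving: λ (I_D1 V_DS2 − I_D2 V_DS1) = I_D2 − I_D1, so λ = (0.354 − 0.317) / (0.317 × 2.45 − 0.354 × 0.634) = 0.037 / 0.552 = 0.067 V⁻¹.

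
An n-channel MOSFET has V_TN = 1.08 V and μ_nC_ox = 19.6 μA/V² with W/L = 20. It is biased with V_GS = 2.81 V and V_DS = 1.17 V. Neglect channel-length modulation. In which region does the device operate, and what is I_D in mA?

k_n = μ_nC_ox · (W/L) = 0.392 mA/V².
V_ov = V_GS − V_TN = 2.81 − 1.08 = 1.73 V.
Since V_DS = 1.17 V < V_ov = 1.73 V, the device is in the triode region.
I_D = k_n [V_ov · V_DS − ½ V_DS²] = 0.392 × [1.73 × 1.17 − 0.5 × 1.17²] = 0.525 mA.

Triode; I_D = 0.525 mA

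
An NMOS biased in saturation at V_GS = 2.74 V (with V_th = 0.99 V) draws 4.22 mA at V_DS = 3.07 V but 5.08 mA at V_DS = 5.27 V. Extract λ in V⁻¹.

With V_GS fixed, I_D ∝ (1 + λ V_DS) in saturation, so I_D2/I_D1 = (1 + λ V_DS2)/(1 + λ V_DS1).
5.08/4.22 = 1.204 = (1 + 5.27 λ)/(1 + 3.07 λ).
Solving: λ (I_D1 V_DS2 − I_D2 V_DS1) = I_D2 − I_D1, so λ = (5.08 − 4.22) / (4.22 × 5.27 − 5.08 × 3.07) = 0.86 / 6.64 = 0.129 V⁻¹.

λ = 0.129 V⁻¹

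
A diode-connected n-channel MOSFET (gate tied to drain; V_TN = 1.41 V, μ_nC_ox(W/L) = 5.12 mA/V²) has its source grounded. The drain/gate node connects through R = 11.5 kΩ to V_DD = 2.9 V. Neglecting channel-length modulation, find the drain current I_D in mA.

With gate tied to drain, V_GS = V_DS ≥ V_GS − V_TN, so the device is in saturation.
KCL at the drain: ½ k_n (V_GS − V_TN)² = (V_DD − V_GS)/R.
Let x = V_GS − 1.41. Then 29.4 x² + x − 1.49 = 0, giving x = 0.209 V (positive root), so V_GS = 1.62 V.
I_D = (V_DD − V_GS)/R = (2.9 − 1.62) / 11.5 = 0.111 mA.

I_D = 0.111 mA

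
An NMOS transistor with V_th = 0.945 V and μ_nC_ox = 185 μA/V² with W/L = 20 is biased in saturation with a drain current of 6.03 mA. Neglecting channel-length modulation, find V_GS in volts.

k_n = μ_nC_ox · (W/L) = 3.7 mA/V².
In saturation I_D = ½ k_n (V_GS − V_th)², so V_GS − V_th = √(2 I_D / k_n) = √(2 × 6.03 / 3.7) = 1.81 V.
V_GS = 0.945 + 1.81 = 2.75 V.

V_GS = 2.75 V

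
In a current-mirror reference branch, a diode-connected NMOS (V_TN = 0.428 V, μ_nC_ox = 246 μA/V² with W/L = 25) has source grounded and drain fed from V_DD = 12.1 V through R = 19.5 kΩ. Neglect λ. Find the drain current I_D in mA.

I_D = 0.576 mA

With gate tied to drain, V_GS = V_DS ≥ V_GS − V_TN, so the device is in saturation.
k_n = μ_nC_ox · (W/L) = 6.15 mA/V².
KCL at the drain: ½ k_n (V_GS − V_TN)² = (V_DD − V_GS)/R.
Let x = V_GS − 0.428. Then 60 x² + x − 11.67 = 0, giving x = 0.433 V (positive root), so V_GS = 0.861 V.
I_D = (V_DD − V_GS)/R = (12.1 − 0.861) / 19.5 = 0.576 mA.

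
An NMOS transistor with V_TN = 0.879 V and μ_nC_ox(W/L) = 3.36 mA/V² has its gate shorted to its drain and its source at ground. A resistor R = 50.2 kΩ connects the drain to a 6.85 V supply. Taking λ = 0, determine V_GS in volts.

With gate tied to drain, V_GS = V_DS ≥ V_GS − V_TN, so the device is in saturation.
KCL at the drain: ½ k_n (V_GS − V_TN)² = (V_DD − V_GS)/R.
Let x = V_GS − 0.879. Then 84.3 x² + x − 5.971 = 0, giving x = 0.26 V (positive root), so V_GS = 1.14 V.
I_D = (V_DD − V_GS)/R = (6.85 − 1.14) / 50.2 = 0.114 mA.

V_GS = 1.14 V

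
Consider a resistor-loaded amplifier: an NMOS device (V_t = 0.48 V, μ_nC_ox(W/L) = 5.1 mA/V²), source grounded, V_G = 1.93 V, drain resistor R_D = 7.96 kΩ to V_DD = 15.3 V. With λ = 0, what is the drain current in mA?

I_D = 1.89 mA

V_GS = V_G = 1.93 V, so V_ov = 1.93 − 0.48 = 1.45 V.
Assume saturation: I_D = ½ k_n V_ov² = 0.5 × 5.1 × 1.45² = 5.36 mA, giving V_DS = V_DD − I_D R_D = 15.3 − 5.36 × 7.96 = -27.4 V.
But -27.4 V < V_ov = 1.45 V, so the device is actually in triode.
In triode I_D = k_n[V_ov V_DS − ½ V_DS²] and I_D = (V_DD − V_DS)/R_D. Equating: 20.3 V_DS² − 59.86 V_DS + 15.3 = 0, giving V_DS = 0.283 V (the root below V_ov).
I_D = (15.3 − 0.283) / 7.96 = 1.89 mA.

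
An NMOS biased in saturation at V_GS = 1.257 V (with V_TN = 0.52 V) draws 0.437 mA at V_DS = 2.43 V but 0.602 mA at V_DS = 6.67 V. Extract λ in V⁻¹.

λ = 0.114 V⁻¹

With V_GS fixed, I_D ∝ (1 + λ V_DS) in saturation, so I_D2/I_D1 = (1 + λ V_DS2)/(1 + λ V_DS1).
0.602/0.437 = 1.378 = (1 + 6.67 λ)/(1 + 2.43 λ).
Solving: λ (I_D1 V_DS2 − I_D2 V_DS1) = I_D2 − I_D1, so λ = (0.602 − 0.437) / (0.437 × 6.67 − 0.602 × 2.43) = 0.165 / 1.45 = 0.114 V⁻¹.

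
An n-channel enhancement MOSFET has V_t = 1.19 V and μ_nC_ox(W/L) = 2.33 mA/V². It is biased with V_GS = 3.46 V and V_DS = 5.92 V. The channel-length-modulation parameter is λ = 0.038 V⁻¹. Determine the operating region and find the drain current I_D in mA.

V_ov = V_GS − V_t = 3.46 − 1.19 = 2.27 V.
Since V_DS = 5.92 V ≥ V_ov = 2.27 V, the device is in saturation.
I_D = ½ k_n V_ov² (1 + λ V_DS) = 0.5 × 2.33 × 2.27² × (1 + 0.038 × 5.92) = 7.35 mA.

Saturation; I_D = 7.35 mA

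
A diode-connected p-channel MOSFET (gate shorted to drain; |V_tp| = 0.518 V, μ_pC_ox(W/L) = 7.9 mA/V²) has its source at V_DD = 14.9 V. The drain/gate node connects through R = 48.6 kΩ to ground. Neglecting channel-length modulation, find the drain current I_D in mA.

With gate tied to drain, V_SG = V_SD ≥ V_SG − |V_tp|, so the device is in saturation.
KCL at the drain: ½ k_p (V_SG − |V_tp|)² = (V_DD − V_SG)/R.
Let x = V_SG − 0.518. Then 192 x² + x − 14.38 = 0, giving x = 0.271 V (positive root), so V_SG = 0.789 V.
I_D = (V_DD − V_SG)/R = (14.9 − 0.789) / 48.6 = 0.29 mA.

I_D = 0.290 mA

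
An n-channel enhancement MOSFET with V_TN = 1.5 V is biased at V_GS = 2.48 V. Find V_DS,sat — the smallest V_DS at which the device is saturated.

The boundary between triode and saturation is V_DS = V_GS − V_TN = V_ov.
V_ov = 2.48 − 1.5 = 0.98 V.

V_DS,sat = 0.980 V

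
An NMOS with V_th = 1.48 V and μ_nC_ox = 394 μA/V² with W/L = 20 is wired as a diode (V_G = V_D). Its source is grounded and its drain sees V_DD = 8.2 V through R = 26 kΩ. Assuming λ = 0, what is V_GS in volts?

V_GS = 1.73 V

With gate tied to drain, V_GS = V_DS ≥ V_GS − V_th, so the device is in saturation.
k_n = μ_nC_ox · (W/L) = 7.88 mA/V².
KCL at the drain: ½ k_n (V_GS − V_th)² = (V_DD − V_GS)/R.
Let x = V_GS − 1.48. Then 102 x² + x − 6.72 = 0, giving x = 0.251 V (positive root), so V_GS = 1.73 V.
I_D = (V_DD − V_GS)/R = (8.2 − 1.73) / 26 = 0.249 mA.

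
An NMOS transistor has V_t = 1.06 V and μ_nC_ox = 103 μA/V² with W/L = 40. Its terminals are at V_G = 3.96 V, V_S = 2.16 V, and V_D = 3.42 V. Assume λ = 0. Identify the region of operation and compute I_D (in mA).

Saturation; I_D = 1.13 mA

V_GS = V_G − V_S = 3.96 − 2.16 = 1.8 V; V_DS = V_D − V_S = 3.42 − 2.16 = 1.26 V.
k_n = μ_nC_ox · (W/L) = 4.12 mA/V².
V_ov = V_GS − V_t = 1.8 − 1.06 = 0.74 V.
Since V_DS = 1.26 V ≥ V_ov = 0.74 V, the device is in saturation.
I_D = ½ k_n V_ov² = 0.5 × 4.12 × 0.74² = 1.13 mA.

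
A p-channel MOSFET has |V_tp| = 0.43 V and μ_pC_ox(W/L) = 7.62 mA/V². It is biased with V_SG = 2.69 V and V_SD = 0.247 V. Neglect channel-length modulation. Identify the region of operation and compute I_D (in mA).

V_ov = V_SG − |V_tp| = 2.69 − 0.43 = 2.26 V.
Since V_SD = 0.247 V < V_ov = 2.26 V, the device is in the triode region.
I_D = k_p [V_ov · V_SD − ½ V_SD²] = 7.62 × [2.26 × 0.247 − 0.5 × 0.247²] = 4.02 mA.

Triode; I_D = 4.02 mA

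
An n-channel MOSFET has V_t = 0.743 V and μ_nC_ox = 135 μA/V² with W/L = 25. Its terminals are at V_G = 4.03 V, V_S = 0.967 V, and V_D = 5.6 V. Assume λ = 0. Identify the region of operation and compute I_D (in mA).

Saturation; I_D = 9.08 mA

V_GS = V_G − V_S = 4.03 − 0.967 = 3.06 V; V_DS = V_D − V_S = 5.6 − 0.967 = 4.63 V.
k_n = μ_nC_ox · (W/L) = 3.375 mA/V².
V_ov = V_GS − V_t = 3.06 − 0.743 = 2.32 V.
Since V_DS = 4.63 V ≥ V_ov = 2.32 V, the device is in saturation.
I_D = ½ k_n V_ov² = 0.5 × 3.375 × 2.32² = 9.08 mA.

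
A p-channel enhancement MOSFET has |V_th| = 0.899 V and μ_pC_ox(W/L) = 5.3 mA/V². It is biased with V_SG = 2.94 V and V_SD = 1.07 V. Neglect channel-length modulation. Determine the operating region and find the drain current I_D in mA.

Triode; I_D = 8.54 mA

V_ov = V_SG − |V_th| = 2.94 − 0.899 = 2.04 V.
Since V_SD = 1.07 V < V_ov = 2.04 V, the device is in the triode region.
I_D = k_p [V_ov · V_SD − ½ V_SD²] = 5.3 × [2.04 × 1.07 − 0.5 × 1.07²] = 8.54 mA.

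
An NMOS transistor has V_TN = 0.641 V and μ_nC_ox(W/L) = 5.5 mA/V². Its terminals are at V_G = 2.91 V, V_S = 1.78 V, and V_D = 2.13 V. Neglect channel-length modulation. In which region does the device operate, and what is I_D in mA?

Triode; I_D = 0.604 mA

V_GS = V_G − V_S = 2.91 − 1.78 = 1.13 V; V_DS = V_D − V_S = 2.13 − 1.78 = 0.35 V.
V_ov = V_GS − V_TN = 1.13 − 0.641 = 0.489 V.
Since V_DS = 0.35 V < V_ov = 0.489 V, the device is in the triode region.
I_D = k_n [V_ov · V_DS − ½ V_DS²] = 5.5 × [0.489 × 0.35 − 0.5 × 0.35²] = 0.604 mA.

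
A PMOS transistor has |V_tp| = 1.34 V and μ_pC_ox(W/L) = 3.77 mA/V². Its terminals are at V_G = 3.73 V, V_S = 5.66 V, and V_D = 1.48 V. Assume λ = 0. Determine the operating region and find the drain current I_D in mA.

V_SG = V_S − V_G = 5.66 − 3.73 = 1.93 V; V_SD = V_S − V_D = 5.66 − 1.48 = 4.18 V.
V_ov = V_SG − |V_tp| = 1.93 − 1.34 = 0.59 V.
Since V_SD = 4.18 V ≥ V_ov = 0.59 V, the device is in saturation.
I_D = ½ k_p V_ov² = 0.5 × 3.77 × 0.59² = 0.656 mA.

Saturation; I_D = 0.656 mA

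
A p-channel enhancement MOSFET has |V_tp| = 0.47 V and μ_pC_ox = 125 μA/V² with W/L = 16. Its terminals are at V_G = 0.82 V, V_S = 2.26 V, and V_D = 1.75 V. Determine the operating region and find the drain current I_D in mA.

V_SG = V_S − V_G = 2.26 − 0.82 = 1.44 V; V_SD = V_S − V_D = 2.26 − 1.75 = 0.51 V.
k_p = μ_pC_ox · (W/L) = 2 mA/V².
V_ov = V_SG − |V_tp| = 1.44 − 0.47 = 0.97 V.
Since V_SD = 0.51 V < V_ov = 0.97 V, the device is in the triode region.
I_D = k_p [V_ov · V_SD − ½ V_SD²] = 2 × [0.97 × 0.51 − 0.5 × 0.51²] = 0.729 mA.

Triode; I_D = 0.729 mA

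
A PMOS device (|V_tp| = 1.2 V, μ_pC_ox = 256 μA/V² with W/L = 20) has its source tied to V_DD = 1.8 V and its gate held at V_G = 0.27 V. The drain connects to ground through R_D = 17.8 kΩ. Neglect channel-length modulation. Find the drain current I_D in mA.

I_D = 0.0975 mA

V_SG = V_DD − V_G = 1.8 − 0.27 = 1.53 V, so V_ov = 1.53 − 1.2 = 0.33 V.
k_p = μ_pC_ox · (W/L) = 5.12 mA/V².
Assume saturation: I_D = ½ k_p V_ov² = 0.5 × 5.12 × 0.33² = 0.279 mA, giving V_SD = V_DD − I_D R_D = 1.8 − 0.279 × 17.8 = -3.16 V.
But -3.16 V < V_ov = 0.33 V, so the device is actually in triode.
In triode I_D = k_p[V_ov V_SD − ½ V_SD²] and I_D = (V_DD − V_SD)/R_D. Equating: 45.6 V_SD² − 31.07 V_SD + 1.8 = 0, giving V_SD = 0.0639 V (the root below V_ov).
I_D = (1.8 − 0.0639) / 17.8 = 0.0975 mA.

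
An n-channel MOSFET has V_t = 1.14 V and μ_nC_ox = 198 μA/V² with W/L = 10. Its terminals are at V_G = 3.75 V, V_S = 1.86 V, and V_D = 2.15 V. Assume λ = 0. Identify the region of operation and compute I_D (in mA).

V_GS = V_G − V_S = 3.75 − 1.86 = 1.89 V; V_DS = V_D − V_S = 2.15 − 1.86 = 0.29 V.
k_n = μ_nC_ox · (W/L) = 1.98 mA/V².
V_ov = V_GS − V_t = 1.89 − 1.14 = 0.75 V.
Since V_DS = 0.29 V < V_ov = 0.75 V, the device is in the triode region.
I_D = k_n [V_ov · V_DS − ½ V_DS²] = 1.98 × [0.75 × 0.29 − 0.5 × 0.29²] = 0.347 mA.

Triode; I_D = 0.347 mA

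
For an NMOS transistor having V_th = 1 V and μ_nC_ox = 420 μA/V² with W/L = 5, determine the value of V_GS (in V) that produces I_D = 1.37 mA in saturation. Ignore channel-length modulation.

k_n = μ_nC_ox · (W/L) = 2.1 mA/V².
In saturation I_D = ½ k_n (V_GS − V_th)², so V_GS − V_th = √(2 I_D / k_n) = √(2 × 1.37 / 2.1) = 1.14 V.
V_GS = 1 + 1.14 = 2.14 V.

V_GS = 2.14 V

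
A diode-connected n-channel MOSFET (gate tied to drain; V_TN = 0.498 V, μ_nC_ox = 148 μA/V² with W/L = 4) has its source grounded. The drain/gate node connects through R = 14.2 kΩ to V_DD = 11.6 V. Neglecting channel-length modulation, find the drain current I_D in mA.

With gate tied to drain, V_GS = V_DS ≥ V_GS − V_TN, so the device is in saturation.
k_n = μ_nC_ox · (W/L) = 0.592 mA/V².
KCL at the drain: ½ k_n (V_GS − V_TN)² = (V_DD − V_GS)/R.
Let x = V_GS − 0.498. Then 4.2 x² + x − 11.1 = 0, giving x = 1.51 V (positive root), so V_GS = 2.01 V.
I_D = (V_DD − V_GS)/R = (11.6 − 2.01) / 14.2 = 0.675 mA.

I_D = 0.675 mA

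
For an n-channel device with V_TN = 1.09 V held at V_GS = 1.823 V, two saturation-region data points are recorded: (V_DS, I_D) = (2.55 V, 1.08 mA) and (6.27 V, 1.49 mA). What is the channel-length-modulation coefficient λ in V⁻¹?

With V_GS fixed, I_D ∝ (1 + λ V_DS) in saturation, so I_D2/I_D1 = (1 + λ V_DS2)/(1 + λ V_DS1).
1.49/1.08 = 1.38 = (1 + 6.27 λ)/(1 + 2.55 λ).
Solving: λ (I_D1 V_DS2 − I_D2 V_DS1) = I_D2 − I_D1, so λ = (1.49 − 1.08) / (1.08 × 6.27 − 1.49 × 2.55) = 0.41 / 2.97 = 0.138 V⁻¹.

λ = 0.138 V⁻¹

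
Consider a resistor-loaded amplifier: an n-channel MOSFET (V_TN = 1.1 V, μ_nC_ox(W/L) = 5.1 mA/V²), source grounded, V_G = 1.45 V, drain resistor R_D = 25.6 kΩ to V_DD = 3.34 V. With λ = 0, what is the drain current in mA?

V_GS = V_G = 1.45 V, so V_ov = 1.45 − 1.1 = 0.35 V.
Assume saturation: I_D = ½ k_n V_ov² = 0.5 × 5.1 × 0.35² = 0.312 mA, giving V_DS = V_DD − I_D R_D = 3.34 − 0.312 × 25.6 = -4.66 V.
But -4.66 V < V_ov = 0.35 V, so the device is actually in triode.
In triode I_D = k_n[V_ov V_DS − ½ V_DS²] and I_D = (V_DD − V_DS)/R_D. Equating: 65.3 V_DS² − 46.7 V_DS + 3.34 = 0, giving V_DS = 0.0806 V (the root below V_ov).
I_D = (3.34 − 0.0806) / 25.6 = 0.127 mA.

I_D = 0.127 mA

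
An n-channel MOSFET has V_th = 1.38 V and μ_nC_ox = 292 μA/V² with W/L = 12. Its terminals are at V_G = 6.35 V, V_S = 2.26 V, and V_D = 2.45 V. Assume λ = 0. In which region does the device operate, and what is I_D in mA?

Triode; I_D = 1.74 mA

V_GS = V_G − V_S = 6.35 − 2.26 = 4.09 V; V_DS = V_D − V_S = 2.45 − 2.26 = 0.19 V.
k_n = μ_nC_ox · (W/L) = 3.504 mA/V².
V_ov = V_GS − V_th = 4.09 − 1.38 = 2.71 V.
Since V_DS = 0.19 V < V_ov = 2.71 V, the device is in the triode region.
I_D = k_n [V_ov · V_DS − ½ V_DS²] = 3.504 × [2.71 × 0.19 − 0.5 × 0.19²] = 1.74 mA.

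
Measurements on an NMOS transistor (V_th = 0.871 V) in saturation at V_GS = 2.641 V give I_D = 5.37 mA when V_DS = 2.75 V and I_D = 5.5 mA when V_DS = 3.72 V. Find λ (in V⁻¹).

With V_GS fixed, I_D ∝ (1 + λ V_DS) in saturation, so I_D2/I_D1 = (1 + λ V_DS2)/(1 + λ V_DS1).
5.5/5.37 = 1.024 = (1 + 3.72 λ)/(1 + 2.75 λ).
Solving: λ (I_D1 V_DS2 − I_D2 V_DS1) = I_D2 − I_D1, so λ = (5.5 − 5.37) / (5.37 × 3.72 − 5.5 × 2.75) = 0.13 / 4.85 = 0.0268 V⁻¹.

λ = 0.0268 V⁻¹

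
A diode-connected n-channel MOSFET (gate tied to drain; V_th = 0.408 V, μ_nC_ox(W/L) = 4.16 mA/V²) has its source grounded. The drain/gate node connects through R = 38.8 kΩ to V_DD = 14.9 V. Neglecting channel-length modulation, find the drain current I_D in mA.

With gate tied to drain, V_GS = V_DS ≥ V_GS − V_th, so the device is in saturation.
KCL at the drain: ½ k_n (V_GS − V_th)² = (V_DD − V_GS)/R.
Let x = V_GS − 0.408. Then 80.7 x² + x − 14.49 = 0, giving x = 0.418 V (positive root), so V_GS = 0.826 V.
I_D = (V_DD − V_GS)/R = (14.9 − 0.826) / 38.8 = 0.363 mA.

I_D = 0.363 mA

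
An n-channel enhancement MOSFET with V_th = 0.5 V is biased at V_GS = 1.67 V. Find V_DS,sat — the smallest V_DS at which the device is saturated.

V_DS,sat = 1.17 V

The boundary between triode and saturation is V_DS = V_GS − V_th = V_ov.
V_ov = 1.67 − 0.5 = 1.17 V.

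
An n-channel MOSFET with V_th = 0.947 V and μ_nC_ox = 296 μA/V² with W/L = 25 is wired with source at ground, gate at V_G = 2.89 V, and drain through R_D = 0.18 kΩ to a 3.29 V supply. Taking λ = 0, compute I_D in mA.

I_D = 11.8 mA

V_GS = V_G = 2.89 V, so V_ov = 2.89 − 0.947 = 1.94 V.
k_n = μ_nC_ox · (W/L) = 7.4 mA/V².
Assume saturation: I_D = ½ k_n V_ov² = 0.5 × 7.4 × 1.94² = 14 mA, giving V_DS = V_DD − I_D R_D = 3.29 − 14 × 0.18 = 0.776 V.
But 0.776 V < V_ov = 1.94 V, so the device is actually in triode.
In triode I_D = k_n[V_ov V_DS − ½ V_DS²] and I_D = (V_DD − V_DS)/R_D. Equating: 0.666 V_DS² − 3.588 V_DS + 3.29 = 0, giving V_DS = 1.17 V (the root below V_ov).
I_D = (3.29 − 1.17) / 0.18 = 11.8 mA.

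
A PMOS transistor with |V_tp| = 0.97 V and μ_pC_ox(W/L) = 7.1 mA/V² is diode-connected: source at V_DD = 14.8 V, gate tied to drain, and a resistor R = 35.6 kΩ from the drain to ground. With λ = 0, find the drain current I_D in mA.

I_D = 0.379 mA

With gate tied to drain, V_SG = V_SD ≥ V_SG − |V_tp|, so the device is in saturation.
KCL at the drain: ½ k_p (V_SG − |V_tp|)² = (V_DD − V_SG)/R.
Let x = V_SG − 0.97. Then 126 x² + x − 13.83 = 0, giving x = 0.327 V (positive root), so V_SG = 1.3 V.
I_D = (V_DD − V_SG)/R = (14.8 − 1.3) / 35.6 = 0.379 mA.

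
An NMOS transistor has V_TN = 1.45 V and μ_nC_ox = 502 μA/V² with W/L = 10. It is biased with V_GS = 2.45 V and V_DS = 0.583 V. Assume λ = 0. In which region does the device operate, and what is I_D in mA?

k_n = μ_nC_ox · (W/L) = 5.02 mA/V².
V_ov = V_GS − V_TN = 2.45 − 1.45 = 1 V.
Since V_DS = 0.583 V < V_ov = 1 V, the device is in the triode region.
I_D = k_n [V_ov · V_DS − ½ V_DS²] = 5.02 × [1 × 0.583 − 0.5 × 0.583²] = 2.07 mA.

Triode; I_D = 2.07 mA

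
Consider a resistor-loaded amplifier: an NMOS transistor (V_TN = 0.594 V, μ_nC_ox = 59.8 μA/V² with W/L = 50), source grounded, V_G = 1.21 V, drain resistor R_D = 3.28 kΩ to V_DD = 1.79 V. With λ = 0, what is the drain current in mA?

I_D = 0.445 mA

V_GS = V_G = 1.21 V, so V_ov = 1.21 − 0.594 = 0.616 V.
k_n = μ_nC_ox · (W/L) = 2.99 mA/V².
Assume saturation: I_D = ½ k_n V_ov² = 0.5 × 2.99 × 0.616² = 0.567 mA, giving V_DS = V_DD − I_D R_D = 1.79 − 0.567 × 3.28 = -0.0707 V.
But -0.0707 V < V_ov = 0.616 V, so the device is actually in triode.
In triode I_D = k_n[V_ov V_DS − ½ V_DS²] and I_D = (V_DD − V_DS)/R_D. Equating: 4.9 V_DS² − 7.041 V_DS + 1.79 = 0, giving V_DS = 0.33 V (the root below V_ov).
I_D = (1.79 − 0.33) / 3.28 = 0.445 mA.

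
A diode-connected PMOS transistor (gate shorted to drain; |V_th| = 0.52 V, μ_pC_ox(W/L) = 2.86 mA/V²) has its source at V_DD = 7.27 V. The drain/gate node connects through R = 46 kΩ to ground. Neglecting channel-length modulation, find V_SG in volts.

V_SG = 0.833 V

With gate tied to drain, V_SG = V_SD ≥ V_SG − |V_th|, so the device is in saturation.
KCL at the drain: ½ k_p (V_SG − |V_th|)² = (V_DD − V_SG)/R.
Let x = V_SG − 0.52. Then 65.8 x² + x − 6.75 = 0, giving x = 0.313 V (positive root), so V_SG = 0.833 V.
I_D = (V_DD − V_SG)/R = (7.27 − 0.833) / 46 = 0.14 mA.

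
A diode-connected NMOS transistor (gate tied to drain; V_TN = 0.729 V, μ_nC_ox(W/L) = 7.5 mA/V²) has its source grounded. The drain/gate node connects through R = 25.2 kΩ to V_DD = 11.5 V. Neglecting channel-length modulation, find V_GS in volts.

V_GS = 1.06 V

With gate tied to drain, V_GS = V_DS ≥ V_GS − V_TN, so the device is in saturation.
KCL at the drain: ½ k_n (V_GS − V_TN)² = (V_DD − V_GS)/R.
Let x = V_GS − 0.729. Then 94.5 x² + x − 10.77 = 0, giving x = 0.332 V (positive root), so V_GS = 1.06 V.
I_D = (V_DD − V_GS)/R = (11.5 − 1.06) / 25.2 = 0.414 mA.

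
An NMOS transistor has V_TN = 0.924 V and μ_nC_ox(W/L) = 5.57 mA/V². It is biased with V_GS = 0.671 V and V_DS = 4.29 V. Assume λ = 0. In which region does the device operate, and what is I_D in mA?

V_GS = 0.671 V < V_TN = 0.924 V, so the transistor is in cutoff.

Cutoff; I_D = 0 mA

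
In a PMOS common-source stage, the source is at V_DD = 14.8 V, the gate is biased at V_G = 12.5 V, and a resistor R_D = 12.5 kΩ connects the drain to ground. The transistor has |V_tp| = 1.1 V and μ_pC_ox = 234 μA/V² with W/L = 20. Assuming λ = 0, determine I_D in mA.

I_D = 1.17 mA

V_SG = V_DD − V_G = 14.8 − 12.5 = 2.3 V, so V_ov = 2.3 − 1.1 = 1.2 V.
k_p = μ_pC_ox · (W/L) = 4.68 mA/V².
Assume saturation: I_D = ½ k_p V_ov² = 0.5 × 4.68 × 1.2² = 3.37 mA, giving V_SD = V_DD − I_D R_D = 14.8 − 3.37 × 12.5 = -27.3 V.
But -27.3 V < V_ov = 1.2 V, so the device is actually in triode.
In triode I_D = k_p[V_ov V_SD − ½ V_SD²] and I_D = (V_DD − V_SD)/R_D. Equating: 29.2 V_SD² − 71.2 V_SD + 14.8 = 0, giving V_SD = 0.23 V (the root below V_ov).
I_D = (14.8 − 0.23) / 12.5 = 1.17 mA.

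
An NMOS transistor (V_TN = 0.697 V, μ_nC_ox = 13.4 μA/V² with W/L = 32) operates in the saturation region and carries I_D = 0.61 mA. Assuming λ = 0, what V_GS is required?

k_n = μ_nC_ox · (W/L) = 0.4288 mA/V².
In saturation I_D = ½ k_n (V_GS − V_TN)², so V_GS − V_TN = √(2 I_D / k_n) = √(2 × 0.61 / 0.4288) = 1.69 V.
V_GS = 0.697 + 1.69 = 2.38 V.

V_GS = 2.38 V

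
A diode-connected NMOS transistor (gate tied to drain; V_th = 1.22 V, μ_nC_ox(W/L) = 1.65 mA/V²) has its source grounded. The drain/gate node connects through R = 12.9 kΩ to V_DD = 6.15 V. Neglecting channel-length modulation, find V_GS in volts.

V_GS = 1.86 V

With gate tied to drain, V_GS = V_DS ≥ V_GS − V_th, so the device is in saturation.
KCL at the drain: ½ k_n (V_GS − V_th)² = (V_DD − V_GS)/R.
Let x = V_GS − 1.22. Then 10.6 x² + x − 4.93 = 0, giving x = 0.635 V (positive root), so V_GS = 1.86 V.
I_D = (V_DD − V_GS)/R = (6.15 − 1.86) / 12.9 = 0.333 mA.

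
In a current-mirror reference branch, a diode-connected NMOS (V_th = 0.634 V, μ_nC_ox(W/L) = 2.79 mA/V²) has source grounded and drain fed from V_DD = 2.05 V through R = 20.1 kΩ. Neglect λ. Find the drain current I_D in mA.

With gate tied to drain, V_GS = V_DS ≥ V_GS − V_th, so the device is in saturation.
KCL at the drain: ½ k_n (V_GS − V_th)² = (V_DD − V_GS)/R.
Let x = V_GS − 0.634. Then 28 x² + x − 1.416 = 0, giving x = 0.208 V (positive root), so V_GS = 0.842 V.
I_D = (V_DD − V_GS)/R = (2.05 − 0.842) / 20.1 = 0.0601 mA.

I_D = 0.0601 mA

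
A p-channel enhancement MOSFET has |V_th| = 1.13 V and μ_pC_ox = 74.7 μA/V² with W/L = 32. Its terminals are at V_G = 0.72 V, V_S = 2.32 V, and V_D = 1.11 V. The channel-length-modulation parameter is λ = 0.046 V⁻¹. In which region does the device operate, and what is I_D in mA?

Saturation; I_D = 0.279 mA

V_SG = V_S − V_G = 2.32 − 0.72 = 1.6 V; V_SD = V_S − V_D = 2.32 − 1.11 = 1.21 V.
k_p = μ_pC_ox · (W/L) = 2.39 mA/V².
V_ov = V_SG − |V_th| = 1.6 − 1.13 = 0.47 V.
Since V_SD = 1.21 V ≥ V_ov = 0.47 V, the device is in saturation.
I_D = ½ k_p V_ov² (1 + λ V_SD) = 0.5 × 2.39 × 0.47² × (1 + 0.046 × 1.21) = 0.279 mA.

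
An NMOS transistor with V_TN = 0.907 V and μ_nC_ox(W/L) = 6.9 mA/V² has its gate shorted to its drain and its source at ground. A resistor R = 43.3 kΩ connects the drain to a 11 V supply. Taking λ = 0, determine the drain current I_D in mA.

With gate tied to drain, V_GS = V_DS ≥ V_GS − V_TN, so the device is in saturation.
KCL at the drain: ½ k_n (V_GS − V_TN)² = (V_DD − V_GS)/R.
Let x = V_GS − 0.907. Then 149 x² + x − 10.09 = 0, giving x = 0.257 V (positive root), so V_GS = 1.16 V.
I_D = (V_DD − V_GS)/R = (11 − 1.16) / 43.3 = 0.227 mA.

I_D = 0.227 mA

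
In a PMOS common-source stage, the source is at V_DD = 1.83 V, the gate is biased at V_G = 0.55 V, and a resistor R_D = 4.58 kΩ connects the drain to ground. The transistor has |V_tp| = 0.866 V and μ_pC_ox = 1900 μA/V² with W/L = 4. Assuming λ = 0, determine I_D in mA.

I_D = 0.369 mA

V_SG = V_DD − V_G = 1.83 − 0.55 = 1.28 V, so V_ov = 1.28 − 0.866 = 0.414 V.
k_p = μ_pC_ox · (W/L) = 7.6 mA/V².
Assume saturation: I_D = ½ k_p V_ov² = 0.5 × 7.6 × 0.414² = 0.651 mA, giving V_SD = V_DD − I_D R_D = 1.83 − 0.651 × 4.58 = -1.15 V.
But -1.15 V < V_ov = 0.414 V, so the device is actually in triode.
In triode I_D = k_p[V_ov V_SD − ½ V_SD²] and I_D = (V_DD − V_SD)/R_D. Equating: 17.4 V_SD² − 15.41 V_SD + 1.83 = 0, giving V_SD = 0.141 V (the root below V_ov).
I_D = (1.83 − 0.141) / 4.58 = 0.369 mA.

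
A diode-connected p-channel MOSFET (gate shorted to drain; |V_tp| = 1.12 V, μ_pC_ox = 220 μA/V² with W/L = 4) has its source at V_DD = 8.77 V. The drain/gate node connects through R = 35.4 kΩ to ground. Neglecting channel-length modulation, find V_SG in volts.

V_SG = 1.79 V

With gate tied to drain, V_SG = V_SD ≥ V_SG − |V_tp|, so the device is in saturation.
k_p = μ_pC_ox · (W/L) = 0.88 mA/V².
KCL at the drain: ½ k_p (V_SG − |V_tp|)² = (V_DD − V_SG)/R.
Let x = V_SG − 1.12. Then 15.6 x² + x − 7.65 = 0, giving x = 0.669 V (positive root), so V_SG = 1.79 V.
I_D = (V_DD − V_SG)/R = (8.77 − 1.79) / 35.4 = 0.197 mA.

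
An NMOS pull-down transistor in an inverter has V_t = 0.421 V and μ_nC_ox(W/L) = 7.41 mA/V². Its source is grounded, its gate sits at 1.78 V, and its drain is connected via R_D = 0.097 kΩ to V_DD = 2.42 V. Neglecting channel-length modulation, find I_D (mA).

V_GS = V_G = 1.78 V, so V_ov = 1.78 − 0.421 = 1.36 V.
Assume saturation: I_D = ½ k_n V_ov² = 0.5 × 7.41 × 1.36² = 6.84 mA, giving V_DS = V_DD − I_D R_D = 2.42 − 6.84 × 0.097 = 1.76 V.
V_DS = 1.76 V ≥ V_ov = 1.36 V, confirming saturation.

I_D = 6.84 mA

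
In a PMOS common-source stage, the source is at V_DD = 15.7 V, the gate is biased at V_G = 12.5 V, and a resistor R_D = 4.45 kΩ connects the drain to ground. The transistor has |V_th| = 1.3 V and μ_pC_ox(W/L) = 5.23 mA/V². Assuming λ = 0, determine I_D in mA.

V_SG = V_DD − V_G = 15.7 − 12.5 = 3.2 V, so V_ov = 3.2 − 1.3 = 1.9 V.
Assume saturation: I_D = ½ k_p V_ov² = 0.5 × 5.23 × 1.9² = 9.44 mA, giving V_SD = V_DD − I_D R_D = 15.7 − 9.44 × 4.45 = -26.3 V.
But -26.3 V < V_ov = 1.9 V, so the device is actually in triode.
In triode I_D = k_p[V_ov V_SD − ½ V_SD²] and I_D = (V_DD − V_SD)/R_D. Equating: 11.6 V_SD² − 45.22 V_SD + 15.7 = 0, giving V_SD = 0.385 V (the root below V_ov).
I_D = (15.7 − 0.385) / 4.45 = 3.44 mA.

I_D = 3.44 mA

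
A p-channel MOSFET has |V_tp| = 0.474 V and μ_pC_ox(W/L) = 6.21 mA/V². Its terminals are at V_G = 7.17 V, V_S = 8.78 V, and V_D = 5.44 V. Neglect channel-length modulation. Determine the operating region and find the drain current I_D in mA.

V_SG = V_S − V_G = 8.78 − 7.17 = 1.61 V; V_SD = V_S − V_D = 8.78 − 5.44 = 3.34 V.
V_ov = V_SG − |V_tp| = 1.61 − 0.474 = 1.14 V.
Since V_SD = 3.34 V ≥ V_ov = 1.14 V, the device is in saturation.
I_D = ½ k_p V_ov² = 0.5 × 6.21 × 1.14² = 4.01 mA.

Saturation; I_D = 4.01 mA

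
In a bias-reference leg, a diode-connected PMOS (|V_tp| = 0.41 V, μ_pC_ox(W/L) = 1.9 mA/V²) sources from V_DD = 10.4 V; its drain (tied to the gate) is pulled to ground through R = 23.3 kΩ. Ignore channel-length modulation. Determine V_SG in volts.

V_SG = 1.06 V

With gate tied to drain, V_SG = V_SD ≥ V_SG − |V_tp|, so the device is in saturation.
KCL at the drain: ½ k_p (V_SG − |V_tp|)² = (V_DD − V_SG)/R.
Let x = V_SG − 0.41. Then 22.1 x² + x − 9.99 = 0, giving x = 0.65 V (positive root), so V_SG = 1.06 V.
I_D = (V_DD − V_SG)/R = (10.4 − 1.06) / 23.3 = 0.401 mA.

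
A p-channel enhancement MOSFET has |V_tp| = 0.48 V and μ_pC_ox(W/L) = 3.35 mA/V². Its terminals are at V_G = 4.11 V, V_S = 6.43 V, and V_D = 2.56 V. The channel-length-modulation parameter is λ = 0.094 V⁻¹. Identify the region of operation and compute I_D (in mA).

V_SG = V_S − V_G = 6.43 − 4.11 = 2.32 V; V_SD = V_S − V_D = 6.43 − 2.56 = 3.87 V.
V_ov = V_SG − |V_tp| = 2.32 − 0.48 = 1.84 V.
Since V_SD = 3.87 V ≥ V_ov = 1.84 V, the device is in saturation.
I_D = ½ k_p V_ov² (1 + λ V_SD) = 0.5 × 3.35 × 1.84² × (1 + 0.094 × 3.87) = 7.73 mA.

Saturation; I_D = 7.73 mA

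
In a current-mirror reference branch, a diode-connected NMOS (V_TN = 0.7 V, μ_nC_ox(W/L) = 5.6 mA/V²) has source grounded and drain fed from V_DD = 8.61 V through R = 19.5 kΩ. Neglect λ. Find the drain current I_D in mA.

I_D = 0.387 mA

With gate tied to drain, V_GS = V_DS ≥ V_GS − V_TN, so the device is in saturation.
KCL at the drain: ½ k_n (V_GS − V_TN)² = (V_DD − V_GS)/R.
Let x = V_GS − 0.7. Then 54.6 x² + x − 7.91 = 0, giving x = 0.372 V (positive root), so V_GS = 1.07 V.
I_D = (V_DD − V_GS)/R = (8.61 − 1.07) / 19.5 = 0.387 mA.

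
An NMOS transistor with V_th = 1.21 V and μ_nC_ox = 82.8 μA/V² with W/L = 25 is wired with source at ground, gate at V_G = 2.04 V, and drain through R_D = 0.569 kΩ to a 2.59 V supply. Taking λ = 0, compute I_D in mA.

V_GS = V_G = 2.04 V, so V_ov = 2.04 − 1.21 = 0.83 V.
k_n = μ_nC_ox · (W/L) = 2.07 mA/V².
Assume saturation: I_D = ½ k_n V_ov² = 0.5 × 2.07 × 0.83² = 0.713 mA, giving V_DS = V_DD − I_D R_D = 2.59 − 0.713 × 0.569 = 2.18 V.
V_DS = 2.18 V ≥ V_ov = 0.83 V, confirming saturation.

I_D = 0.713 mA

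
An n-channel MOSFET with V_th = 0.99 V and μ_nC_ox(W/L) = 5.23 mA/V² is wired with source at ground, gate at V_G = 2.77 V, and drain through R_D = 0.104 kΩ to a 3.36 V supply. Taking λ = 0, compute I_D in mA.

V_GS = V_G = 2.77 V, so V_ov = 2.77 − 0.99 = 1.78 V.
Assume saturation: I_D = ½ k_n V_ov² = 0.5 × 5.23 × 1.78² = 8.29 mA, giving V_DS = V_DD − I_D R_D = 3.36 − 8.29 × 0.104 = 2.5 V.
V_DS = 2.5 V ≥ V_ov = 1.78 V, confirming saturation.

I_D = 8.29 mA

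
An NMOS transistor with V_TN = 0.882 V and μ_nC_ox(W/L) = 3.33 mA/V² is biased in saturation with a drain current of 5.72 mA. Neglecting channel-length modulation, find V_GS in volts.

V_GS = 2.74 V

In saturation I_D = ½ k_n (V_GS − V_TN)², so V_GS − V_TN = √(2 I_D / k_n) = √(2 × 5.72 / 3.33) = 1.85 V.
V_GS = 0.882 + 1.85 = 2.74 V.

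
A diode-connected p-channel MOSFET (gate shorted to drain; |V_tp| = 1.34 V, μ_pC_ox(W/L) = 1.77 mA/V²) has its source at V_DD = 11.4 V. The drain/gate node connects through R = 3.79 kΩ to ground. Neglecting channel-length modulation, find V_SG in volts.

With gate tied to drain, V_SG = V_SD ≥ V_SG − |V_tp|, so the device is in saturation.
KCL at the drain: ½ k_p (V_SG − |V_tp|)² = (V_DD − V_SG)/R.
Let x = V_SG − 1.34. Then 3.35 x² + x − 10.06 = 0, giving x = 1.59 V (positive root), so V_SG = 2.93 V.
I_D = (V_DD − V_SG)/R = (11.4 − 2.93) / 3.79 = 2.24 mA.

V_SG = 2.93 V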